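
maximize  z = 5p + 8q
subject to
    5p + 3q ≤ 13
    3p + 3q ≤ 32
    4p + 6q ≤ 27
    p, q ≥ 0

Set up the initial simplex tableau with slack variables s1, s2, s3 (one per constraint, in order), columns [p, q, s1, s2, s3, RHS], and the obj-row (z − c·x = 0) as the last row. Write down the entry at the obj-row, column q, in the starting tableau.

-8

The obj-row carries the negated objective coefficients: the q entry is -8.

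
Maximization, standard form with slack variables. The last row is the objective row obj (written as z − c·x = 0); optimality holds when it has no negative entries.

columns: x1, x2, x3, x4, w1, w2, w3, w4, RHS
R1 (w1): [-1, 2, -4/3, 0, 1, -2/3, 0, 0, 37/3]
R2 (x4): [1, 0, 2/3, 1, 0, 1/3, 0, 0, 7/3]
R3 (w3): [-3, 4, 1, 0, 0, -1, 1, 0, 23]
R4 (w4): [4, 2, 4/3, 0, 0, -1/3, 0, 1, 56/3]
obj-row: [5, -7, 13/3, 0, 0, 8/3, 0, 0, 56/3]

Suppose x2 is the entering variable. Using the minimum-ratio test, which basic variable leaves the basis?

Column x2 entries and ratios — w1: (37/3)/2 = 37/6; x4: 0 ≤ 0, skip; w3: 23/4 = 23/4; w4: (56/3)/2 = 28/3.
Smallest ratio is 23/4 in the row of w3, so w3 leaves.

w3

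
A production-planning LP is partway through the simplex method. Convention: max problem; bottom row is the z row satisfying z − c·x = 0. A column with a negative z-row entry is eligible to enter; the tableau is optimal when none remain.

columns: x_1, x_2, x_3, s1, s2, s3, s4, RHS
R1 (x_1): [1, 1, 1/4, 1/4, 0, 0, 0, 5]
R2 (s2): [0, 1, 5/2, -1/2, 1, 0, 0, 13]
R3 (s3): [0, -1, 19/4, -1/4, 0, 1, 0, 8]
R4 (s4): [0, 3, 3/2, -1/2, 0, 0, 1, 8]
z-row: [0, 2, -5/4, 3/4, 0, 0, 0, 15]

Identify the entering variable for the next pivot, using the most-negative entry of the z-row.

Negative z-row entries: x_3: -5/4.
The most negative is -5/4 in column x_3, so x_3 enters.

x_3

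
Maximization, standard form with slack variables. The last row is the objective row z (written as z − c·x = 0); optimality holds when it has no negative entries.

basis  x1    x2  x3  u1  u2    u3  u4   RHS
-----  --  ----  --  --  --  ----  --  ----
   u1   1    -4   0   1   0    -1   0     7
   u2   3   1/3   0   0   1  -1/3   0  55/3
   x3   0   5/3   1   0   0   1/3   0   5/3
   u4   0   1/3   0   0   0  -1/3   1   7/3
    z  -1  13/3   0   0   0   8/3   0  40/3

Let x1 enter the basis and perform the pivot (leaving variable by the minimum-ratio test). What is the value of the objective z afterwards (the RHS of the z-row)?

175/9

Ratio test on column x1 — row 1: 7/1 = 7; row 2: (55/3)/3 = 55/9; row 3: entry 0 ≤ 0; row 4: entry 0 ≤ 0. Minimum is 55/9 at row 2 (u2 leaves); pivot element 3.
Pivot on row 2; the z-row RHS becomes 40/3 − (-1)·(55/9) = 175/9.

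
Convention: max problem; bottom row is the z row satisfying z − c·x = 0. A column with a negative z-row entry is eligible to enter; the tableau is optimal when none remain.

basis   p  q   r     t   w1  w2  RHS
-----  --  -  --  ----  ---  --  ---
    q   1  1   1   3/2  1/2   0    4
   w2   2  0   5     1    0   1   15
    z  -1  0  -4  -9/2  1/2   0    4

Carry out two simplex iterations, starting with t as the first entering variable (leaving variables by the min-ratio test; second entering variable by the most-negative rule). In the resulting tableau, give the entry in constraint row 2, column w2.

Ratio test on column t — row 1: 4/(3/2) = 8/3; row 2: 15/1 = 15. Minimum is 8/3 at row 1 (q leaves); pivot element 3/2.
Divide row 1 by 3/2; eliminate column t from the other rows.
Second iteration: most negative z-row entry is -1 in column r, so r enters.
Ratio test on column r — row 1: (8/3)/(2/3) = 4; row 2: (37/3)/(13/3) = 37/13. Minimum is 37/13 at row 2 (w2 leaves); pivot element 13/3.
Divide row 2 by 13/3; eliminate column r from the other rows.
After both pivots, the entry at constraint row 2, column w2 is 3/13.

3/13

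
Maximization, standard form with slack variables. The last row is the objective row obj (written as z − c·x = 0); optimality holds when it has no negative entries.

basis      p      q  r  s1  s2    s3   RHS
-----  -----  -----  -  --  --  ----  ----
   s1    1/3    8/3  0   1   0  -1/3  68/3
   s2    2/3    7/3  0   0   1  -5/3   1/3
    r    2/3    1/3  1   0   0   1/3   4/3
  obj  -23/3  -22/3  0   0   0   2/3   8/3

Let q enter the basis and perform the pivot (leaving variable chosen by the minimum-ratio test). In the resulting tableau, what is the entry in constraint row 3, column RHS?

9/7

Ratio test on column q — row 1: (68/3)/(8/3) = 17/2; row 2: (1/3)/(7/3) = 1/7; row 3: (4/3)/(1/3) = 4. Minimum is 1/7 at row 2 (s2 leaves); pivot element 7/3.
Divide row 2 by 7/3; eliminate column q from the other rows.
Row 3 update in column RHS: 4/3 − (1/3)·(1/7) = 9/7.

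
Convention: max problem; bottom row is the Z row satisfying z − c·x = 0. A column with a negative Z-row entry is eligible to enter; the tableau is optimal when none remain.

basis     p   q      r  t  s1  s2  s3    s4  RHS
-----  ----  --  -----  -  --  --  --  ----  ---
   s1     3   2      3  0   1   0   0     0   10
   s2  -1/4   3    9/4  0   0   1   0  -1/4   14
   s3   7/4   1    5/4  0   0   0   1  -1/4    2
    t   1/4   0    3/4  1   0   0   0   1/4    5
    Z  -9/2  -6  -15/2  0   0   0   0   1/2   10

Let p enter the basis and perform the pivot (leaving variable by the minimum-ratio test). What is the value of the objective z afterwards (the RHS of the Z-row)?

106/7

Ratio test on column p — row 1: 10/3 = 10/3; row 2: entry -1/4 ≤ 0; row 3: 2/(7/4) = 8/7; row 4: 5/(1/4) = 20. Minimum is 8/7 at row 3 (s3 leaves); pivot element 7/4.
Pivot on row 3; the Z-row RHS becomes 10 − (-9/2)·(8/7) = 106/7.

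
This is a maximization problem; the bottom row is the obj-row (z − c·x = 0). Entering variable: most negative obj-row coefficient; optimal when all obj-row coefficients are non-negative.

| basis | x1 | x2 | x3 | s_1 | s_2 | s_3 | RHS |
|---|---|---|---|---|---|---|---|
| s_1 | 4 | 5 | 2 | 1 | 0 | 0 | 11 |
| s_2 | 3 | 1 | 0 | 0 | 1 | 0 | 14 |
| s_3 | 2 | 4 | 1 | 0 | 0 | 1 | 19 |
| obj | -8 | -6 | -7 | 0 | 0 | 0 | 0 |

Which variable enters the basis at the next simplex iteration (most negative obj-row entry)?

Negative obj-row entries: x1: -8, x2: -6, x3: -7.
The most negative is -8 in column x1, so x1 enters.

x1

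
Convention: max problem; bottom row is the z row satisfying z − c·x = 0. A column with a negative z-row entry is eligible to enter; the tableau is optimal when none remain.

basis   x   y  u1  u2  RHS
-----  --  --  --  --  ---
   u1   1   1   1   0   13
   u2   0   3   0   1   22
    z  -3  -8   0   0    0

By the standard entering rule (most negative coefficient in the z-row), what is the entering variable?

y

Negative z-row entries: x: -3, y: -8.
The most negative is -8 in column y, so y enters.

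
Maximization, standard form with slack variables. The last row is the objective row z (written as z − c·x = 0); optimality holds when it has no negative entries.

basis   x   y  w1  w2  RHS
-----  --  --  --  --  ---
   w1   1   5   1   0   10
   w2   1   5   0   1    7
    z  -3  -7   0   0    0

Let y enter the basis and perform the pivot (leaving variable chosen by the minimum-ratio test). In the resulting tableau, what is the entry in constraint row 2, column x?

Ratio test on column y — row 1: 10/5 = 2; row 2: 7/5 = 7/5. Minimum is 7/5 at row 2 (w2 leaves); pivot element 5.
Divide row 2 by 5; eliminate column y from the other rows.
In the new row 2, the x entry is the old entry divided by the pivot: 1/5 = 1/5.

1/5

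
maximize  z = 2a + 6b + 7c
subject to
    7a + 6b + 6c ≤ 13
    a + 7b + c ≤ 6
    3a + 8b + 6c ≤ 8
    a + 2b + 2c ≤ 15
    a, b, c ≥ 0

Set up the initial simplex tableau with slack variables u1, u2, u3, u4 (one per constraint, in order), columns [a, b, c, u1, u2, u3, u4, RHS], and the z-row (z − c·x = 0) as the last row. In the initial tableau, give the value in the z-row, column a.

-2

The z-row carries the negated objective coefficients: the a entry is -2.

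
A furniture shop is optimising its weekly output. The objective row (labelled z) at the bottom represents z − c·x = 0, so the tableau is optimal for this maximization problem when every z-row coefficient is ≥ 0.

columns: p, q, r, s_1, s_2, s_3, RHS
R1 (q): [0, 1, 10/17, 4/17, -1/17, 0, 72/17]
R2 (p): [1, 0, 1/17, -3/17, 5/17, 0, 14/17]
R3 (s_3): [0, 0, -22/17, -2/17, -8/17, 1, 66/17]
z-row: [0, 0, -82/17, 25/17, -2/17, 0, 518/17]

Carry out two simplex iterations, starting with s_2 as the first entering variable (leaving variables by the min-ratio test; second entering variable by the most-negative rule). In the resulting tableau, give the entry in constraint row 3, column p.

2

Ratio test on column s_2 — row 1: entry -1/17 ≤ 0; row 2: (14/17)/(5/17) = 14/5; row 3: entry -8/17 ≤ 0. Minimum is 14/5 at row 2 (p leaves); pivot element 5/17.
Divide row 2 by 5/17; eliminate column s_2 from the other rows.
Second iteration: most negative z-row entry is -24/5 in column r, so r enters.
Ratio test on column r — row 1: (22/5)/(3/5) = 22/3; row 2: (14/5)/(1/5) = 14; row 3: entry -6/5 ≤ 0. Minimum is 22/3 at row 1 (q leaves); pivot element 3/5.
Divide row 1 by 3/5; eliminate column r from the other rows.
After both pivots, the entry at constraint row 3, column p is 2.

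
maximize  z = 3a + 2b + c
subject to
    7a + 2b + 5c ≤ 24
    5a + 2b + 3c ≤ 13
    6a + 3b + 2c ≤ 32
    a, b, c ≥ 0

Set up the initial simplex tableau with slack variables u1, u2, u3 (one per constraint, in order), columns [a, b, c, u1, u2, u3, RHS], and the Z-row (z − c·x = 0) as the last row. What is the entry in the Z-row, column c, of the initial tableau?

-1

The Z-row carries the negated objective coefficients: the c entry is -1.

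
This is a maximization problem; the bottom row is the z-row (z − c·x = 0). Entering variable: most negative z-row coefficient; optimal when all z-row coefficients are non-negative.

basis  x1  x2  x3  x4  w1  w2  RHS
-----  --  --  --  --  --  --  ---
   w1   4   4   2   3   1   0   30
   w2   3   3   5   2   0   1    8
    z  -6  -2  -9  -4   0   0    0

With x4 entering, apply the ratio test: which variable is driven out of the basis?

w2

Column x4 entries and ratios — w1: 30/3 = 10; w2: 8/2 = 4.
Smallest ratio is 4 in the row of w2, so w2 leaves.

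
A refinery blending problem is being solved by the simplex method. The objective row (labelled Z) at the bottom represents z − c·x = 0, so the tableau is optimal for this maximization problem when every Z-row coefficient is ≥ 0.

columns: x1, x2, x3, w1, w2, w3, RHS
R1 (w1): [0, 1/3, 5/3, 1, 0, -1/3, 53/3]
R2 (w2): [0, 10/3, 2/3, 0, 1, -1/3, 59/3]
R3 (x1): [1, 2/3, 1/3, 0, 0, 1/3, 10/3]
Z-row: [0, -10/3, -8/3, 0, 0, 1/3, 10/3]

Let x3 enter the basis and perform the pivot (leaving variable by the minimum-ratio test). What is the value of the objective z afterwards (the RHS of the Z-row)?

Ratio test on column x3 — row 1: (53/3)/(5/3) = 53/5; row 2: (59/3)/(2/3) = 59/2; row 3: (10/3)/(1/3) = 10. Minimum is 10 at row 3 (x1 leaves); pivot element 1/3.
Pivot on row 3; the Z-row RHS becomes 10/3 − (-8/3)·10 = 30.

30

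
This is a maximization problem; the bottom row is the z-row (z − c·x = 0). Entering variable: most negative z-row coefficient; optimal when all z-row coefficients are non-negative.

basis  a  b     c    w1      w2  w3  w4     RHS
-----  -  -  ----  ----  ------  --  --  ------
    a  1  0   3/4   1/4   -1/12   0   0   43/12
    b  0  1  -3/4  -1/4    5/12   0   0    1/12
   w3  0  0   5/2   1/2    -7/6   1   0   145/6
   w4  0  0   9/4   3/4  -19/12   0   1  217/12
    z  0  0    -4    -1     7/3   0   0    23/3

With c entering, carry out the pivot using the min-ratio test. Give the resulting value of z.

Ratio test on column c — row 1: (43/12)/(3/4) = 43/9; row 2: entry -3/4 ≤ 0; row 3: (145/6)/(5/2) = 29/3; row 4: (217/12)/(9/4) = 217/27. Minimum is 43/9 at row 1 (a leaves); pivot element 3/4.
Pivot on row 1; the z-row RHS becomes 23/3 − (-4)·(43/9) = 241/9.

241/9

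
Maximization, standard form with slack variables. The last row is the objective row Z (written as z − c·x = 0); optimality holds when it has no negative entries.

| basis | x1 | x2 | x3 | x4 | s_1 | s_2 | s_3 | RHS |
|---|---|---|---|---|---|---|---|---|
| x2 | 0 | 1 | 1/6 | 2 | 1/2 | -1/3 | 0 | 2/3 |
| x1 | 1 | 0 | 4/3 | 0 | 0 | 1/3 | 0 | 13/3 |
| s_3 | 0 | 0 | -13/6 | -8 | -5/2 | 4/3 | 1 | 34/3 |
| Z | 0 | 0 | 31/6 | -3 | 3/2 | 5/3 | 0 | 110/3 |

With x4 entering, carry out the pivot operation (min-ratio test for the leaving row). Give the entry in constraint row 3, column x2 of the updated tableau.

4

Ratio test on column x4 — row 1: (2/3)/2 = 1/3; row 2: entry 0 ≤ 0; row 3: entry -8 ≤ 0. Minimum is 1/3 at row 1 (x2 leaves); pivot element 2.
Divide row 1 by 2; eliminate column x4 from the other rows.
Row 3 update in column x2: 0 − (-8)·(1/2) = 4.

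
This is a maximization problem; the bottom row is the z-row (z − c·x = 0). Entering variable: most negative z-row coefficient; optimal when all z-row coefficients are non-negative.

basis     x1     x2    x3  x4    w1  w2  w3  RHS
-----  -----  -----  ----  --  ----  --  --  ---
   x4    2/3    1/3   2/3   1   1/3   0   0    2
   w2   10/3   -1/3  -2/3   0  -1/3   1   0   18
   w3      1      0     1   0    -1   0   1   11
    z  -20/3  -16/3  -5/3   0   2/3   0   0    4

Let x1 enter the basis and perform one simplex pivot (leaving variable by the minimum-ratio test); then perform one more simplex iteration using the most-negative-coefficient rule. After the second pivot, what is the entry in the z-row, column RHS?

36

Ratio test on column x1 — row 1: 2/(2/3) = 3; row 2: 18/(10/3) = 27/5; row 3: 11/1 = 11. Minimum is 3 at row 1 (x4 leaves); pivot element 2/3.
Divide row 1 by 2/3; eliminate column x1 from the other rows.
Second iteration: most negative z-row entry is -2 in column x2, so x2 enters.
Ratio test on column x2 — row 1: 3/(1/2) = 6; row 2: entry -2 ≤ 0; row 3: entry -1/2 ≤ 0. Minimum is 6 at row 1 (x1 leaves); pivot element 1/2.
Divide row 1 by 1/2; eliminate column x2 from the other rows.
After both pivots, the entry at the z-row, column RHS is 36.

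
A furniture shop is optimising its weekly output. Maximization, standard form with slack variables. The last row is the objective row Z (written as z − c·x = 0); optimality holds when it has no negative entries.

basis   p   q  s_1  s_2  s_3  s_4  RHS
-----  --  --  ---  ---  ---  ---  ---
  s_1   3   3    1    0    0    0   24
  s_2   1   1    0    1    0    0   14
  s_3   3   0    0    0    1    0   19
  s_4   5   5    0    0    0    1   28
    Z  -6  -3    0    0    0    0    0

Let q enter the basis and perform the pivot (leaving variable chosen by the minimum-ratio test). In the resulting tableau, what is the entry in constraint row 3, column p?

3

Ratio test on column q — row 1: 24/3 = 8; row 2: 14/1 = 14; row 3: entry 0 ≤ 0; row 4: 28/5 = 28/5. Minimum is 28/5 at row 4 (s_4 leaves); pivot element 5.
Divide row 4 by 5; eliminate column q from the other rows.
Row 3 update in column p: 3 − 0·1 = 3.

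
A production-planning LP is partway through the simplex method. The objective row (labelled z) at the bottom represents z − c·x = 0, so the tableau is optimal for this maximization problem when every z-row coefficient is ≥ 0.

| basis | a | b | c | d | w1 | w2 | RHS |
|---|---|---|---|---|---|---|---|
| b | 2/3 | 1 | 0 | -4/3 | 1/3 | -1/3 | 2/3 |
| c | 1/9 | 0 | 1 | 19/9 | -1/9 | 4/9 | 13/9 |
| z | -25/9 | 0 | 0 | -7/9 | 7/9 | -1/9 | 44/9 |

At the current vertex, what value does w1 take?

w1 is not in the basis, so in the current basic feasible solution w1 = 0.

0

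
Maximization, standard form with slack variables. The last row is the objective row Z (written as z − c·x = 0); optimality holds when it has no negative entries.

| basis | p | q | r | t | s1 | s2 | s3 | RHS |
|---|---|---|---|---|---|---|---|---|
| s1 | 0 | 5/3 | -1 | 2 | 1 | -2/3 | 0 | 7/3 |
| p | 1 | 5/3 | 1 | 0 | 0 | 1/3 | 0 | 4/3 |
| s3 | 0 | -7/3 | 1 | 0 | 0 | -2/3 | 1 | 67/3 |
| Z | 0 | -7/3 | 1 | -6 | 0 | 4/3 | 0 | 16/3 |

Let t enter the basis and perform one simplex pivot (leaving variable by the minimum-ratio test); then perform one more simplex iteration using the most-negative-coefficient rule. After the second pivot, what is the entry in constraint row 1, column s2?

Ratio test on column t — row 1: (7/3)/2 = 7/6; row 2: entry 0 ≤ 0; row 3: entry 0 ≤ 0. Minimum is 7/6 at row 1 (s1 leaves); pivot element 2.
Divide row 1 by 2; eliminate column t from the other rows.
Second iteration: most negative Z-row entry is -2 in column r, so r enters.
Ratio test on column r — row 1: entry -1/2 ≤ 0; row 2: (4/3)/1 = 4/3; row 3: (67/3)/1 = 67/3. Minimum is 4/3 at row 2 (p leaves); pivot element 1.
Divide row 2 by 1; eliminate column r from the other rows.
After both pivots, the entry at constraint row 1, column s2 is -1/6.

-1/6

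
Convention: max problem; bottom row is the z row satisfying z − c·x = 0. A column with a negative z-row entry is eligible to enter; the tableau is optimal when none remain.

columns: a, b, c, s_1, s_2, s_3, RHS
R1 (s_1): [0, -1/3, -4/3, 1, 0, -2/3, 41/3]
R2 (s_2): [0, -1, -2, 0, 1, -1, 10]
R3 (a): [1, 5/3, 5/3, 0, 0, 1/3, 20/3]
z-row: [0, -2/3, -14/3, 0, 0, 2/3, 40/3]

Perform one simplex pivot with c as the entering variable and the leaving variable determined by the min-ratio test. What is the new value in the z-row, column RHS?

Ratio test on column c — row 1: entry -4/3 ≤ 0; row 2: entry -2 ≤ 0; row 3: (20/3)/(5/3) = 4. Minimum is 4 at row 3 (a leaves); pivot element 5/3.
Divide row 3 by 5/3; eliminate column c from the other rows.
z-row update in column RHS: 40/3 − (-14/3)·4 = 32.

32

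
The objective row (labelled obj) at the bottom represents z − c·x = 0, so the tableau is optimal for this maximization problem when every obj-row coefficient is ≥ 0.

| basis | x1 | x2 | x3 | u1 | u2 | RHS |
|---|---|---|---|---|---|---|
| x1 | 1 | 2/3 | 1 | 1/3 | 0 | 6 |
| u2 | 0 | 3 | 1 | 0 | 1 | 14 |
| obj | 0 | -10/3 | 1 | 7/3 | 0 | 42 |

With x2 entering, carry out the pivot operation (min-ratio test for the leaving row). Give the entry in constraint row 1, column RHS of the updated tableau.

Ratio test on column x2 — row 1: 6/(2/3) = 9; row 2: 14/3 = 14/3. Minimum is 14/3 at row 2 (u2 leaves); pivot element 3.
Divide row 2 by 3; eliminate column x2 from the other rows.
Row 1 update in column RHS: 6 − (2/3)·(14/3) = 26/9.

26/9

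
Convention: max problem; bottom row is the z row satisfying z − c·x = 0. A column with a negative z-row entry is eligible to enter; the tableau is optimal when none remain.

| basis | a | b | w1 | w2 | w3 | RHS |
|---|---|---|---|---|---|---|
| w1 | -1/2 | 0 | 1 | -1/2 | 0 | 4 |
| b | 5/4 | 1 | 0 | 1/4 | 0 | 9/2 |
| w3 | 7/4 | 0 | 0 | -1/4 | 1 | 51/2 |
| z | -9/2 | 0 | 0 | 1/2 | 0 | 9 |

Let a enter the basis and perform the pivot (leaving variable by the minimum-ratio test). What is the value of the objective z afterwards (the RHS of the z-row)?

Ratio test on column a — row 1: entry -1/2 ≤ 0; row 2: (9/2)/(5/4) = 18/5; row 3: (51/2)/(7/4) = 102/7. Minimum is 18/5 at row 2 (b leaves); pivot element 5/4.
Pivot on row 2; the z-row RHS becomes 9 − (-9/2)·(18/5) = 126/5.

126/5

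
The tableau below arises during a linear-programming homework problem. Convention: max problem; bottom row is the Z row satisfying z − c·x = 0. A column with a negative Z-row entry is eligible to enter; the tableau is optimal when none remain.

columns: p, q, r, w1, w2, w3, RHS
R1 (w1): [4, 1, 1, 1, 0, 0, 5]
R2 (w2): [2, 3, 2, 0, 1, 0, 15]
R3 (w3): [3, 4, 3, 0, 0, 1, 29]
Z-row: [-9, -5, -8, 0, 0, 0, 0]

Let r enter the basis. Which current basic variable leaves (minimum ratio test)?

Column r entries and ratios — w1: 5/1 = 5; w2: 15/2 = 15/2; w3: 29/3 = 29/3.
Smallest ratio is 5 in the row of w1, so w1 leaves.

w1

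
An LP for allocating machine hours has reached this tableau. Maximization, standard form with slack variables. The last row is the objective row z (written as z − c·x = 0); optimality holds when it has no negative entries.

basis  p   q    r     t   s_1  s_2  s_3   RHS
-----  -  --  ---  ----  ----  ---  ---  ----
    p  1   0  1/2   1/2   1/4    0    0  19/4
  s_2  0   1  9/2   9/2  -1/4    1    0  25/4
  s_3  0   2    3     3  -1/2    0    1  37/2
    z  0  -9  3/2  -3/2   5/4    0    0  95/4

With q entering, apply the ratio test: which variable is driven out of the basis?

s_2

Column q entries and ratios — p: 0 ≤ 0, skip; s_2: (25/4)/1 = 25/4; s_3: (37/2)/2 = 37/4.
Smallest ratio is 25/4 in the row of s_2, so s_2 leaves.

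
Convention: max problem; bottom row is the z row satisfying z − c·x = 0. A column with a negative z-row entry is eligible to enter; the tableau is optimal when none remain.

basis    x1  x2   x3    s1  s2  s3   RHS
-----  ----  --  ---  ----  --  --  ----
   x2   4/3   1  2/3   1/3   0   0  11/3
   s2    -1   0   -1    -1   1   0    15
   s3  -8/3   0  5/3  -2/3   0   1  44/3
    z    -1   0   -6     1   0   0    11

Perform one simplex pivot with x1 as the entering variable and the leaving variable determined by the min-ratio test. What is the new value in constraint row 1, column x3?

Ratio test on column x1 — row 1: (11/3)/(4/3) = 11/4; row 2: entry -1 ≤ 0; row 3: entry -8/3 ≤ 0. Minimum is 11/4 at row 1 (x2 leaves); pivot element 4/3.
Divide row 1 by 4/3; eliminate column x1 from the other rows.
In the new row 1, the x3 entry is the old entry divided by the pivot: (2/3)/(4/3) = 1/2.

1/2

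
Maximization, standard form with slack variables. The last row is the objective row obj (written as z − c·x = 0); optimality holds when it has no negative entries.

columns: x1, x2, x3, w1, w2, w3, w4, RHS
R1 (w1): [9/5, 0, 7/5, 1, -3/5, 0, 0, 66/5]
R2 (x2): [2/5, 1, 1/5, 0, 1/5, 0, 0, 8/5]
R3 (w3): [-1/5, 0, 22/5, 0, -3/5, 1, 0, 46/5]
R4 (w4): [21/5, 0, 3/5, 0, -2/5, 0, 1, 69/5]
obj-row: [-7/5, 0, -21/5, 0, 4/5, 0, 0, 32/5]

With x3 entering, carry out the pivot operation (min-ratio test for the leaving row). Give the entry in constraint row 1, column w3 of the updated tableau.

-7/22

Ratio test on column x3 — row 1: (66/5)/(7/5) = 66/7; row 2: (8/5)/(1/5) = 8; row 3: (46/5)/(22/5) = 23/11; row 4: (69/5)/(3/5) = 23. Minimum is 23/11 at row 3 (w3 leaves); pivot element 22/5.
Divide row 3 by 22/5; eliminate column x3 from the other rows.
Row 1 update in column w3: 0 − (7/5)·(5/22) = -7/22.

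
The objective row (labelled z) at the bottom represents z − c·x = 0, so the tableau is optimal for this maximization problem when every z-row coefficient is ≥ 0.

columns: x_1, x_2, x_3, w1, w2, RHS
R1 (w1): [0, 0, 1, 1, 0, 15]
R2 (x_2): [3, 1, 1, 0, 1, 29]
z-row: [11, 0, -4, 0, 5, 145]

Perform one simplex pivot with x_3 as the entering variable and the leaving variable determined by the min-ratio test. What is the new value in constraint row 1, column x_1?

Ratio test on column x_3 — row 1: 15/1 = 15; row 2: 29/1 = 29. Minimum is 15 at row 1 (w1 leaves); pivot element 1.
Divide row 1 by 1; eliminate column x_3 from the other rows.
In the new row 1, the x_1 entry is the old entry divided by the pivot: 0/1 = 0.

0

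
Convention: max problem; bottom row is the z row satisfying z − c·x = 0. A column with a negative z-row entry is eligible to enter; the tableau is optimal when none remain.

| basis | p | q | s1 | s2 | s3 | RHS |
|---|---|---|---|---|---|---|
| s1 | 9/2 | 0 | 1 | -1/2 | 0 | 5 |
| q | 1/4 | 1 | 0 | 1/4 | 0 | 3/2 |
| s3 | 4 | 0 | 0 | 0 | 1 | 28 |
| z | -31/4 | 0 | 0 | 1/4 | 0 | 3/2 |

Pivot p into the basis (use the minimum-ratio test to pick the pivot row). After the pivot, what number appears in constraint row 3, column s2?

4/9

Ratio test on column p — row 1: 5/(9/2) = 10/9; row 2: (3/2)/(1/4) = 6; row 3: 28/4 = 7. Minimum is 10/9 at row 1 (s1 leaves); pivot element 9/2.
Divide row 1 by 9/2; eliminate column p from the other rows.
Row 3 update in column s2: 0 − 4·(-1/9) = 4/9.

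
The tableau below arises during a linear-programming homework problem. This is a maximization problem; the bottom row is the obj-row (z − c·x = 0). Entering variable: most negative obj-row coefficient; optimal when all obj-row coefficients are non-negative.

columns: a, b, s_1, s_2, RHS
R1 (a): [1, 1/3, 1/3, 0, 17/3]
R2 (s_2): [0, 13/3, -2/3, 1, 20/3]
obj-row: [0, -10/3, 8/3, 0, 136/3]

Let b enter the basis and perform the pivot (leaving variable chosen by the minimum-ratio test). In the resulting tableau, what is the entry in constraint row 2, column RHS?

Ratio test on column b — row 1: (17/3)/(1/3) = 17; row 2: (20/3)/(13/3) = 20/13. Minimum is 20/13 at row 2 (s_2 leaves); pivot element 13/3.
Divide row 2 by 13/3; eliminate column b from the other rows.
In the new row 2, the RHS entry is the old entry divided by the pivot: (20/3)/(13/3) = 20/13.

20/13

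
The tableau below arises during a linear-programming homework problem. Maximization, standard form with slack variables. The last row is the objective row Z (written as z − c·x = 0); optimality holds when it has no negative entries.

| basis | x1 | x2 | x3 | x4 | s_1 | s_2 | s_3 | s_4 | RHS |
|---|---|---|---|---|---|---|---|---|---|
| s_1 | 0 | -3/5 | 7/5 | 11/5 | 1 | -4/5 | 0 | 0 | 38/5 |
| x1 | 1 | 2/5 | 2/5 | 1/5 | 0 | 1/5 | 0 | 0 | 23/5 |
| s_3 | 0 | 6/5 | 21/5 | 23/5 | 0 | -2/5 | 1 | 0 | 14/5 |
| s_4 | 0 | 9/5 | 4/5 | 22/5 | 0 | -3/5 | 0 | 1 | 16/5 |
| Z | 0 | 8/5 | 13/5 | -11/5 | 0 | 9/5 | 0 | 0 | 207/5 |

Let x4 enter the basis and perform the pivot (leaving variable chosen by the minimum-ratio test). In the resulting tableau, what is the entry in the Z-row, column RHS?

Ratio test on column x4 — row 1: (38/5)/(11/5) = 38/11; row 2: (23/5)/(1/5) = 23; row 3: (14/5)/(23/5) = 14/23; row 4: (16/5)/(22/5) = 8/11. Minimum is 14/23 at row 3 (s_3 leaves); pivot element 23/5.
Divide row 3 by 23/5; eliminate column x4 from the other rows.
Z-row update in column RHS: 207/5 − (-11/5)·(14/23) = 983/23.

983/23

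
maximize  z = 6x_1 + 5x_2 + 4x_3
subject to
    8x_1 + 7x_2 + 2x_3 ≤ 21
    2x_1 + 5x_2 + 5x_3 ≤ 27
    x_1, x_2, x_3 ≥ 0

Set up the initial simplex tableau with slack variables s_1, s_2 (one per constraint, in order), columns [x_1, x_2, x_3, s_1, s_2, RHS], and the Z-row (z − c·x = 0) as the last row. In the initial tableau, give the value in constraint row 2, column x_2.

5

Constraint 2 has coefficient 5 on x_2.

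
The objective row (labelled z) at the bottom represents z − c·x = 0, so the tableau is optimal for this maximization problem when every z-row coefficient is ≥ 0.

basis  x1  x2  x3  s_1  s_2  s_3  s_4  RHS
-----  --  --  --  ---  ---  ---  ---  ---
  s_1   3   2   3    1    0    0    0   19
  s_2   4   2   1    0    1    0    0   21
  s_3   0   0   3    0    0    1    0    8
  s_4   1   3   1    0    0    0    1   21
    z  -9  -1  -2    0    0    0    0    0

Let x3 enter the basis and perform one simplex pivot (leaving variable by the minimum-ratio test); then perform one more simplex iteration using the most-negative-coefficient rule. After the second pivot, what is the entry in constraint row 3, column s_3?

1/3

Ratio test on column x3 — row 1: 19/3 = 19/3; row 2: 21/1 = 21; row 3: 8/3 = 8/3; row 4: 21/1 = 21. Minimum is 8/3 at row 3 (s_3 leaves); pivot element 3.
Divide row 3 by 3; eliminate column x3 from the other rows.
Second iteration: most negative z-row entry is -9 in column x1, so x1 enters.
Ratio test on column x1 — row 1: 11/3 = 11/3; row 2: (55/3)/4 = 55/12; row 3: entry 0 ≤ 0; row 4: (55/3)/1 = 55/3. Minimum is 11/3 at row 1 (s_1 leaves); pivot element 3.
Divide row 1 by 3; eliminate column x1 from the other rows.
After both pivots, the entry at constraint row 3, column s_3 is 1/3.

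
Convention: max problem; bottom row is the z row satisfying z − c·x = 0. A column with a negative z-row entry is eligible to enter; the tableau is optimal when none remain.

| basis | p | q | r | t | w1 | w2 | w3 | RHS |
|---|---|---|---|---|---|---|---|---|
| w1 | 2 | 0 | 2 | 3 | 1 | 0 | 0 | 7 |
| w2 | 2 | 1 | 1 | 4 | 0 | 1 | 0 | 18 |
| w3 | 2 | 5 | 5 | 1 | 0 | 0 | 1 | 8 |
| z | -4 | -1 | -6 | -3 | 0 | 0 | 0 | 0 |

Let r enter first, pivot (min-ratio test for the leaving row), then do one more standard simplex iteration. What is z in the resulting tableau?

159/13

Ratio test on column r — row 1: 7/2 = 7/2; row 2: 18/1 = 18; row 3: 8/5 = 8/5. Minimum is 8/5 at row 3 (w3 leaves); pivot element 5.
Pivot on row 3; the z-row RHS becomes 0 − (-6)·(8/5) = 48/5.
Next entering variable (most negative z-row entry -9/5): t.
Ratio test on column t — row 1: (19/5)/(13/5) = 19/13; row 2: (82/5)/(19/5) = 82/19; row 3: (8/5)/(1/5) = 8. Minimum is 19/13 at row 1 (w1 leaves); pivot element 13/5.
After the second pivot the z-row RHS is 48/5 − (-9/5)·(19/13) = 159/13.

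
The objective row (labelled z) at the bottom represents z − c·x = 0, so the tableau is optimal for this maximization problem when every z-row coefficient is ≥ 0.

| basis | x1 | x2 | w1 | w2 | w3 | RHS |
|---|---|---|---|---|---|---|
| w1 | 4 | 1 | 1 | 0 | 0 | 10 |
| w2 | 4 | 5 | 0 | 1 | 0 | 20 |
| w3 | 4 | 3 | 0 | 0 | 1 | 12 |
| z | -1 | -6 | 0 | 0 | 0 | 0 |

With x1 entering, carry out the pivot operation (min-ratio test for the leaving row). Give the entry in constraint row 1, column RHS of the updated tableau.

Ratio test on column x1 — row 1: 10/4 = 5/2; row 2: 20/4 = 5; row 3: 12/4 = 3. Minimum is 5/2 at row 1 (w1 leaves); pivot element 4.
Divide row 1 by 4; eliminate column x1 from the other rows.
In the new row 1, the RHS entry is the old entry divided by the pivot: 10/4 = 5/2.

5/2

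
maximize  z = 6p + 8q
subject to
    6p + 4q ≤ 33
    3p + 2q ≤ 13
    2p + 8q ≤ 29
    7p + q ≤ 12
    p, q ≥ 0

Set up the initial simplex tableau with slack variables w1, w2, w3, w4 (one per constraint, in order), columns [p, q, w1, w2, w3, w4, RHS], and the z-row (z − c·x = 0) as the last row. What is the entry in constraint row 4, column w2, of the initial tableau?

Slack w2 belongs to constraint 2; its column is the unit vector e_2, so the entry in row 4 is 0.

0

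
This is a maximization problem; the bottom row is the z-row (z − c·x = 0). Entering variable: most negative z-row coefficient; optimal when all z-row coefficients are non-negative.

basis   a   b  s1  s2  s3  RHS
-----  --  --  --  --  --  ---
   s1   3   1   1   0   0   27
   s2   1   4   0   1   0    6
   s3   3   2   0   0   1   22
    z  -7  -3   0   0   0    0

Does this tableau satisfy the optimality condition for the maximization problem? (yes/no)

no

The z-row has a negative entry -7 in column a, so it is not optimal.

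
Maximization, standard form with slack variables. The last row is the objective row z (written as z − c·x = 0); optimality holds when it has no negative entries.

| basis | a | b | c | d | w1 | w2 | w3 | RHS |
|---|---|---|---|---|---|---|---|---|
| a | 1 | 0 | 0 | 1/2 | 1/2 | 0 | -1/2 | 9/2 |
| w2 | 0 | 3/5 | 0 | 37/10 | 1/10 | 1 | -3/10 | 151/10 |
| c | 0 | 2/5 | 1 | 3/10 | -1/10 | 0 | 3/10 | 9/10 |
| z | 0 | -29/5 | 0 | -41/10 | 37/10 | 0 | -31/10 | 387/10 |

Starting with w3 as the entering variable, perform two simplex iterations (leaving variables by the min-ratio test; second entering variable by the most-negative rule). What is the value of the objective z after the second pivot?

207/4

Ratio test on column w3 — row 1: entry -1/2 ≤ 0; row 2: entry -3/10 ≤ 0; row 3: (9/10)/(3/10) = 3. Minimum is 3 at row 3 (c leaves); pivot element 3/10.
Pivot on row 3; the z-row RHS becomes 387/10 − (-31/10)·3 = 48.
Next entering variable (most negative z-row entry -5/3): b.
Ratio test on column b — row 1: 6/(2/3) = 9; row 2: 16/1 = 16; row 3: 3/(4/3) = 9/4. Minimum is 9/4 at row 3 (w3 leaves); pivot element 4/3.
After the second pivot the z-row RHS is 48 − (-5/3)·(9/4) = 207/4.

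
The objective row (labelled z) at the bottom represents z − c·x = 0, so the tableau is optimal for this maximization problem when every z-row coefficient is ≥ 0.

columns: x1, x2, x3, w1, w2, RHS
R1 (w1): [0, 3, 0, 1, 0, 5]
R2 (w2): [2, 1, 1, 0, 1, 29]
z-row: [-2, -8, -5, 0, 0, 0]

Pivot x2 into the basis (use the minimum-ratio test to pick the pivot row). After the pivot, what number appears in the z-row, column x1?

-2

Ratio test on column x2 — row 1: 5/3 = 5/3; row 2: 29/1 = 29. Minimum is 5/3 at row 1 (w1 leaves); pivot element 3.
Divide row 1 by 3; eliminate column x2 from the other rows.
z-row update in column x1: -2 − (-8)·0 = -2.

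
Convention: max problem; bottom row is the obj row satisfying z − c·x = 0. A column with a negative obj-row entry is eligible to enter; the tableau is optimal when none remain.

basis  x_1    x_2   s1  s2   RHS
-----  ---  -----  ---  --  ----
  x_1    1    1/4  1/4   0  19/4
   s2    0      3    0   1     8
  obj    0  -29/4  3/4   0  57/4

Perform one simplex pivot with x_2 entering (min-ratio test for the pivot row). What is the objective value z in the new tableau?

Ratio test on column x_2 — row 1: (19/4)/(1/4) = 19; row 2: 8/3 = 8/3. Minimum is 8/3 at row 2 (s2 leaves); pivot element 3.
Pivot on row 2; the obj-row RHS becomes 57/4 − (-29/4)·(8/3) = 403/12.

403/12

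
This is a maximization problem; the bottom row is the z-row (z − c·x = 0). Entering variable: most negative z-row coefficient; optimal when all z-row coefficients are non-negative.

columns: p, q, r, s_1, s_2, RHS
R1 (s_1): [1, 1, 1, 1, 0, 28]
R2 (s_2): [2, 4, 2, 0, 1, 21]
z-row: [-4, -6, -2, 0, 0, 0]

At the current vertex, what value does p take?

p is not in the basis, so in the current basic feasible solution p = 0.

0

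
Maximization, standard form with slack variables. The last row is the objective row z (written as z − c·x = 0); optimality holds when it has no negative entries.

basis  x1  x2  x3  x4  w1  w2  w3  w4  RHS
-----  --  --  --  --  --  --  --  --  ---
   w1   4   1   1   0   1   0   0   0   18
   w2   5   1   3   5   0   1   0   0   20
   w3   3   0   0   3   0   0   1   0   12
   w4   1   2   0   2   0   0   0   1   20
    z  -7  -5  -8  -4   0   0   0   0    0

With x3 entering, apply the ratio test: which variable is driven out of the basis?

w2

Column x3 entries and ratios — w1: 18/1 = 18; w2: 20/3 = 20/3; w3: 0 ≤ 0, skip; w4: 0 ≤ 0, skip.
Smallest ratio is 20/3 in the row of w2, so w2 leaves.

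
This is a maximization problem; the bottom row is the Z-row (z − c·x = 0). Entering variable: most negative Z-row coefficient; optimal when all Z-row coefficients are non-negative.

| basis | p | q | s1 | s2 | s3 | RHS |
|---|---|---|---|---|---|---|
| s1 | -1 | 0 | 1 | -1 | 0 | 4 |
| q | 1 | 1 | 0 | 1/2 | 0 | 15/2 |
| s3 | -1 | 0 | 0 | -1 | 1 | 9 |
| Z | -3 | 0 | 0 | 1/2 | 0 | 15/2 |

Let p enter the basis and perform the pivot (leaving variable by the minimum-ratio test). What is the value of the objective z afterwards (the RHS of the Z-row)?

30

Ratio test on column p — row 1: entry -1 ≤ 0; row 2: (15/2)/1 = 15/2; row 3: entry -1 ≤ 0. Minimum is 15/2 at row 2 (q leaves); pivot element 1.
Pivot on row 2; the Z-row RHS becomes 15/2 − (-3)·(15/2) = 30.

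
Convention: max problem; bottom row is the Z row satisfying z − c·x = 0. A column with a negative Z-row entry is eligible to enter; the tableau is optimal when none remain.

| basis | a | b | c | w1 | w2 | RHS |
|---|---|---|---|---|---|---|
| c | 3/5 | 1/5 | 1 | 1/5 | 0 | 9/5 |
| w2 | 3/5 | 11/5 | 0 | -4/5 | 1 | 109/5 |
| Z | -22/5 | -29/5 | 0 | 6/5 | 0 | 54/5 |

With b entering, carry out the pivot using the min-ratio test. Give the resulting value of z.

63

Ratio test on column b — row 1: (9/5)/(1/5) = 9; row 2: (109/5)/(11/5) = 109/11. Minimum is 9 at row 1 (c leaves); pivot element 1/5.
Pivot on row 1; the Z-row RHS becomes 54/5 − (-29/5)·9 = 63.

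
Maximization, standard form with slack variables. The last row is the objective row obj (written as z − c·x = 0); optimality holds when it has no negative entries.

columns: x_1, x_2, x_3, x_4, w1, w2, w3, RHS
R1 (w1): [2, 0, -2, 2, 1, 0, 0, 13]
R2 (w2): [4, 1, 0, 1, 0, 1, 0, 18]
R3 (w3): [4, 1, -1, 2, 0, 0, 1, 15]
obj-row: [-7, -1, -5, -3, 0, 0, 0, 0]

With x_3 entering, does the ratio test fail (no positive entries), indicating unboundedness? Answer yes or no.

Every constraint-row entry in column x_3 is ≤ 0, so increasing x_3 is unbounded.

yes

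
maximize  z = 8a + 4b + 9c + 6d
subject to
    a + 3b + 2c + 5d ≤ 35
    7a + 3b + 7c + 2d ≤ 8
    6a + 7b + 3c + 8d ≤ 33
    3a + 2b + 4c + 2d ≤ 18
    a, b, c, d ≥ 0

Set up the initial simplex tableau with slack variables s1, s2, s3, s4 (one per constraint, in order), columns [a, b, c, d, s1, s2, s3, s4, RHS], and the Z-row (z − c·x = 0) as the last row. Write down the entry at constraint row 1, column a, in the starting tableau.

Constraint 1 has coefficient 1 on a.

1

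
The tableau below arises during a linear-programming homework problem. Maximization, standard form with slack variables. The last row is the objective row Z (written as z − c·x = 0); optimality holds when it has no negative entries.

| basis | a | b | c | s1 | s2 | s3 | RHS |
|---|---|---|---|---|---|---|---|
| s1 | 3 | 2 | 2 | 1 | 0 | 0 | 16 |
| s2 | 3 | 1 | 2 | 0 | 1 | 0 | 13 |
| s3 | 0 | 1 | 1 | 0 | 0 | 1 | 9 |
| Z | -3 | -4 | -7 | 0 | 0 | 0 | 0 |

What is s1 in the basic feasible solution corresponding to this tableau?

16

s1 is basic (row 1); its value is the RHS of that row, 16.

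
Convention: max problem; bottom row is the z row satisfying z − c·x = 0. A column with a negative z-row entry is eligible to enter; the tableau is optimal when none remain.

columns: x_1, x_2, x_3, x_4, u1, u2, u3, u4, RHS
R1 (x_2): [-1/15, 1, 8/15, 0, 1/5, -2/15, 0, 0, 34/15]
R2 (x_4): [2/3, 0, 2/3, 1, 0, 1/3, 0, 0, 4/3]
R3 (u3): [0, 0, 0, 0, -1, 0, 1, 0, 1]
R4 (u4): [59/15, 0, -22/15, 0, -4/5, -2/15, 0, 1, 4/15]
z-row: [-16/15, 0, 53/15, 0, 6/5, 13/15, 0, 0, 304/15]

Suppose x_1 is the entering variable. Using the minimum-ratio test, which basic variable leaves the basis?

u4

Column x_1 entries and ratios — x_2: -1/15 ≤ 0, skip; x_4: (4/3)/(2/3) = 2; u3: 0 ≤ 0, skip; u4: (4/15)/(59/15) = 4/59.
Smallest ratio is 4/59 in the row of u4, so u4 leaves.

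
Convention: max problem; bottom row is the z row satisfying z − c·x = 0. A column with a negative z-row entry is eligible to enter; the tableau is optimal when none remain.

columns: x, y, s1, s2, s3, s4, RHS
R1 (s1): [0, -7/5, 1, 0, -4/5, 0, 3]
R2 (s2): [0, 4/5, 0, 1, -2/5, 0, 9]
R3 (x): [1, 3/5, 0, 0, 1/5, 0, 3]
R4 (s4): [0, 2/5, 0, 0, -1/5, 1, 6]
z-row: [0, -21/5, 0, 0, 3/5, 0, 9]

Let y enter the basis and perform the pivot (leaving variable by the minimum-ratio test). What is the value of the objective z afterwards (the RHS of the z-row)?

Ratio test on column y — row 1: entry -7/5 ≤ 0; row 2: 9/(4/5) = 45/4; row 3: 3/(3/5) = 5; row 4: 6/(2/5) = 15. Minimum is 5 at row 3 (x leaves); pivot element 3/5.
Pivot on row 3; the z-row RHS becomes 9 − (-21/5)·5 = 30.

30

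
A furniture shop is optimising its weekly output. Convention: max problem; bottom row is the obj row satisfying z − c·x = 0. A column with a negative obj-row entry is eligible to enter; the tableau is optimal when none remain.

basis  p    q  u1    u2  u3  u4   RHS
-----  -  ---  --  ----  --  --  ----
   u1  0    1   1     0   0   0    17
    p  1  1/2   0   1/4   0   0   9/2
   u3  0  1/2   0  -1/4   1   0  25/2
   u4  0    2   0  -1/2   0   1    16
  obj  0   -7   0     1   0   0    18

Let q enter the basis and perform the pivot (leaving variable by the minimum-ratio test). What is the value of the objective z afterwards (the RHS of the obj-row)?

74

Ratio test on column q — row 1: 17/1 = 17; row 2: (9/2)/(1/2) = 9; row 3: (25/2)/(1/2) = 25; row 4: 16/2 = 8. Minimum is 8 at row 4 (u4 leaves); pivot element 2.
Pivot on row 4; the obj-row RHS becomes 18 − (-7)·8 = 74.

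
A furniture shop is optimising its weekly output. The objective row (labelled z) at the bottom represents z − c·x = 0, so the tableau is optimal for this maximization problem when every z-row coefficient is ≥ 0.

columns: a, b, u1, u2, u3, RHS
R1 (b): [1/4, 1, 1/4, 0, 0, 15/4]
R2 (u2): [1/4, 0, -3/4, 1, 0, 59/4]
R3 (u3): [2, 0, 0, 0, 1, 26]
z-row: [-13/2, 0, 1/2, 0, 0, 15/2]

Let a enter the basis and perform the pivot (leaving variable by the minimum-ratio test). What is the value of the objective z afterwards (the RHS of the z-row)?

Ratio test on column a — row 1: (15/4)/(1/4) = 15; row 2: (59/4)/(1/4) = 59; row 3: 26/2 = 13. Minimum is 13 at row 3 (u3 leaves); pivot element 2.
Pivot on row 3; the z-row RHS becomes 15/2 − (-13/2)·13 = 92.

92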